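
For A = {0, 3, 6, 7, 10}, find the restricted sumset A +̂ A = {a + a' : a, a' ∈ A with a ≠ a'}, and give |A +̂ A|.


Restricted sumset: A +̂ A = {a + a' : a ∈ A, a' ∈ A, a ≠ a'}.
Equivalently, take A + A and drop any sum 2a that is achievable ONLY as a + a for a ∈ A (i.e. sums representable only with equal summands).
Enumerate pairs (a, a') with a < a' (symmetric, so each unordered pair gives one sum; this covers all a ≠ a'):
  0 + 3 = 3
  0 + 6 = 6
  0 + 7 = 7
  0 + 10 = 10
  3 + 6 = 9
  3 + 7 = 10
  3 + 10 = 13
  6 + 7 = 13
  6 + 10 = 16
  7 + 10 = 17
Collected distinct sums: {3, 6, 7, 9, 10, 13, 16, 17}
|A +̂ A| = 8
(Reference bound: |A +̂ A| ≥ 2|A| - 3 for |A| ≥ 2, with |A| = 5 giving ≥ 7.)

|A +̂ A| = 8


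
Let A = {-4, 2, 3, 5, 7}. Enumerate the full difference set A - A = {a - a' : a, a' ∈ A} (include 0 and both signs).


A - A = {a - a' : a, a' ∈ A}.
Compute a - a' for each ordered pair (a, a'):
a = -4: -4--4=0, -4-2=-6, -4-3=-7, -4-5=-9, -4-7=-11
a = 2: 2--4=6, 2-2=0, 2-3=-1, 2-5=-3, 2-7=-5
a = 3: 3--4=7, 3-2=1, 3-3=0, 3-5=-2, 3-7=-4
a = 5: 5--4=9, 5-2=3, 5-3=2, 5-5=0, 5-7=-2
a = 7: 7--4=11, 7-2=5, 7-3=4, 7-5=2, 7-7=0
Collecting distinct values (and noting 0 appears from a-a):
A - A = {-11, -9, -7, -6, -5, -4, -3, -2, -1, 0, 1, 2, 3, 4, 5, 6, 7, 9, 11}
|A - A| = 19

A - A = {-11, -9, -7, -6, -5, -4, -3, -2, -1, 0, 1, 2, 3, 4, 5, 6, 7, 9, 11}


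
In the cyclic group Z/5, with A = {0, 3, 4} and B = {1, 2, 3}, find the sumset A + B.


Work in Z/5Z: reduce every sum a + b modulo 5.
Enumerate all 9 pairs:
a = 0: 0+1=1, 0+2=2, 0+3=3
a = 3: 3+1=4, 3+2=0, 3+3=1
a = 4: 4+1=0, 4+2=1, 4+3=2
Distinct residues collected: {0, 1, 2, 3, 4}
|A + B| = 5 (out of 5 total residues).

A + B = {0, 1, 2, 3, 4}


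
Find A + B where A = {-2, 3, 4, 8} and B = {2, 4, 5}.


A + B = {a + b : a ∈ A, b ∈ B}.
Enumerate all |A|·|B| = 4·3 = 12 pairs (a, b) and collect distinct sums.
a = -2: -2+2=0, -2+4=2, -2+5=3
a = 3: 3+2=5, 3+4=7, 3+5=8
a = 4: 4+2=6, 4+4=8, 4+5=9
a = 8: 8+2=10, 8+4=12, 8+5=13
Collecting distinct sums: A + B = {0, 2, 3, 5, 6, 7, 8, 9, 10, 12, 13}
|A + B| = 11

A + B = {0, 2, 3, 5, 6, 7, 8, 9, 10, 12, 13}


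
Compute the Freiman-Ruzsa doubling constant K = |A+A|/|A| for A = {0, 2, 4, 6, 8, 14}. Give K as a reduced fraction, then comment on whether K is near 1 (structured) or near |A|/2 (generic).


|A| = 6.
Compute A + A by enumerating all 36 pairs.
A + A = {0, 2, 4, 6, 8, 10, 12, 14, 16, 18, 20, 22, 28}, so |A + A| = 13.
K = |A + A| / |A| = 13/6 (already in lowest terms) ≈ 2.1667.
Reference: AP of size 6 gives K = 11/6 ≈ 1.8333; a fully generic set of size 6 gives K ≈ 3.5000.

|A| = 6, |A + A| = 13, K = 13/6.


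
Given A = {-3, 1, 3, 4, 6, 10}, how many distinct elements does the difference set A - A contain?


A - A = {a - a' : a, a' ∈ A}; |A| = 6.
Bounds: 2|A|-1 ≤ |A - A| ≤ |A|² - |A| + 1, i.e. 11 ≤ |A - A| ≤ 31.
Note: 0 ∈ A - A always (from a - a). The set is symmetric: if d ∈ A - A then -d ∈ A - A.
Enumerate nonzero differences d = a - a' with a > a' (then include -d):
Positive differences: {1, 2, 3, 4, 5, 6, 7, 9, 13}
Full difference set: {0} ∪ (positive diffs) ∪ (negative diffs).
|A - A| = 1 + 2·9 = 19 (matches direct enumeration: 19).

|A - A| = 19


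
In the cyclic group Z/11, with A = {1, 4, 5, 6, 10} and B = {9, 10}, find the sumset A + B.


Work in Z/11Z: reduce every sum a + b modulo 11.
Enumerate all 10 pairs:
a = 1: 1+9=10, 1+10=0
a = 4: 4+9=2, 4+10=3
a = 5: 5+9=3, 5+10=4
a = 6: 6+9=4, 6+10=5
a = 10: 10+9=8, 10+10=9
Distinct residues collected: {0, 2, 3, 4, 5, 8, 9, 10}
|A + B| = 8 (out of 11 total residues).

A + B = {0, 2, 3, 4, 5, 8, 9, 10}


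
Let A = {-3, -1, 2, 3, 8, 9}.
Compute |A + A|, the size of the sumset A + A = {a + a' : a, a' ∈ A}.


A + A = {a + a' : a, a' ∈ A}; |A| = 6.
General bounds: 2|A| - 1 ≤ |A + A| ≤ |A|(|A|+1)/2, i.e. 11 ≤ |A + A| ≤ 21.
Lower bound 2|A|-1 is attained iff A is an arithmetic progression.
Enumerate sums a + a' for a ≤ a' (symmetric, so this suffices):
a = -3: -3+-3=-6, -3+-1=-4, -3+2=-1, -3+3=0, -3+8=5, -3+9=6
a = -1: -1+-1=-2, -1+2=1, -1+3=2, -1+8=7, -1+9=8
a = 2: 2+2=4, 2+3=5, 2+8=10, 2+9=11
a = 3: 3+3=6, 3+8=11, 3+9=12
a = 8: 8+8=16, 8+9=17
a = 9: 9+9=18
Distinct sums: {-6, -4, -2, -1, 0, 1, 2, 4, 5, 6, 7, 8, 10, 11, 12, 16, 17, 18}
|A + A| = 18

|A + A| = 18


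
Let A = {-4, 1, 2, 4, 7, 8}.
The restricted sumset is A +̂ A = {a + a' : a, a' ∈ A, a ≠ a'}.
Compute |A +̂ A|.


Restricted sumset: A +̂ A = {a + a' : a ∈ A, a' ∈ A, a ≠ a'}.
Equivalently, take A + A and drop any sum 2a that is achievable ONLY as a + a for a ∈ A (i.e. sums representable only with equal summands).
Enumerate pairs (a, a') with a < a' (symmetric, so each unordered pair gives one sum; this covers all a ≠ a'):
  -4 + 1 = -3
  -4 + 2 = -2
  -4 + 4 = 0
  -4 + 7 = 3
  -4 + 8 = 4
  1 + 2 = 3
  1 + 4 = 5
  1 + 7 = 8
  1 + 8 = 9
  2 + 4 = 6
  2 + 7 = 9
  2 + 8 = 10
  4 + 7 = 11
  4 + 8 = 12
  7 + 8 = 15
Collected distinct sums: {-3, -2, 0, 3, 4, 5, 6, 8, 9, 10, 11, 12, 15}
|A +̂ A| = 13
(Reference bound: |A +̂ A| ≥ 2|A| - 3 for |A| ≥ 2, with |A| = 6 giving ≥ 9.)

|A +̂ A| = 13


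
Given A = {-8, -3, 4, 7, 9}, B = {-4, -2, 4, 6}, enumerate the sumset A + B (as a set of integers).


A + B = {a + b : a ∈ A, b ∈ B}.
Enumerate all |A|·|B| = 5·4 = 20 pairs (a, b) and collect distinct sums.
a = -8: -8+-4=-12, -8+-2=-10, -8+4=-4, -8+6=-2
a = -3: -3+-4=-7, -3+-2=-5, -3+4=1, -3+6=3
a = 4: 4+-4=0, 4+-2=2, 4+4=8, 4+6=10
a = 7: 7+-4=3, 7+-2=5, 7+4=11, 7+6=13
a = 9: 9+-4=5, 9+-2=7, 9+4=13, 9+6=15
Collecting distinct sums: A + B = {-12, -10, -7, -5, -4, -2, 0, 1, 2, 3, 5, 7, 8, 10, 11, 13, 15}
|A + B| = 17

A + B = {-12, -10, -7, -5, -4, -2, 0, 1, 2, 3, 5, 7, 8, 10, 11, 13, 15}


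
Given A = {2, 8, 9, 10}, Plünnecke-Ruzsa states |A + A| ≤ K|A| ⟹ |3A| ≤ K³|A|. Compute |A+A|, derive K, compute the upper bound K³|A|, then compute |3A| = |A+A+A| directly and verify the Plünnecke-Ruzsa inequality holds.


|A| = 4.
Step 1: Compute A + A by enumerating all 16 pairs.
A + A = {4, 10, 11, 12, 16, 17, 18, 19, 20}, so |A + A| = 9.
Step 2: Doubling constant K = |A + A|/|A| = 9/4 = 9/4 ≈ 2.2500.
Step 3: Plünnecke-Ruzsa gives |3A| ≤ K³·|A| = (2.2500)³ · 4 ≈ 45.5625.
Step 4: Compute 3A = A + A + A directly by enumerating all triples (a,b,c) ∈ A³; |3A| = 16.
Step 5: Check 16 ≤ 45.5625? Yes ✓.

K = 9/4, Plünnecke-Ruzsa bound K³|A| ≈ 45.5625, |3A| = 16, inequality holds.


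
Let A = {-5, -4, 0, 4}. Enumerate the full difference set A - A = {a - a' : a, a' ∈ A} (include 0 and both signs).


A - A = {a - a' : a, a' ∈ A}.
Compute a - a' for each ordered pair (a, a'):
a = -5: -5--5=0, -5--4=-1, -5-0=-5, -5-4=-9
a = -4: -4--5=1, -4--4=0, -4-0=-4, -4-4=-8
a = 0: 0--5=5, 0--4=4, 0-0=0, 0-4=-4
a = 4: 4--5=9, 4--4=8, 4-0=4, 4-4=0
Collecting distinct values (and noting 0 appears from a-a):
A - A = {-9, -8, -5, -4, -1, 0, 1, 4, 5, 8, 9}
|A - A| = 11

A - A = {-9, -8, -5, -4, -1, 0, 1, 4, 5, 8, 9}


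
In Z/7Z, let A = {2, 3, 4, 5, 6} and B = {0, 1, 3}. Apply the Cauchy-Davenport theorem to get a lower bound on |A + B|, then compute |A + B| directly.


Cauchy-Davenport: |A + B| ≥ min(p, |A| + |B| - 1) for A, B nonempty in Z/pZ.
|A| = 5, |B| = 3, p = 7.
CD lower bound = min(7, 5 + 3 - 1) = min(7, 7) = 7.
Compute A + B mod 7 directly:
a = 2: 2+0=2, 2+1=3, 2+3=5
a = 3: 3+0=3, 3+1=4, 3+3=6
a = 4: 4+0=4, 4+1=5, 4+3=0
a = 5: 5+0=5, 5+1=6, 5+3=1
a = 6: 6+0=6, 6+1=0, 6+3=2
A + B = {0, 1, 2, 3, 4, 5, 6}, so |A + B| = 7.
Verify: 7 ≥ 7? Yes ✓.

CD lower bound = 7, actual |A + B| = 7.


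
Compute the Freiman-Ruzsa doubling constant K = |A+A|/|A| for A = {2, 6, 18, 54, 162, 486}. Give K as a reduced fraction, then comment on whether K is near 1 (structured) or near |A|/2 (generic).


|A| = 6.
Compute A + A by enumerating all 36 pairs.
A + A = {4, 8, 12, 20, 24, 36, 56, 60, 72, 108, 164, 168, 180, 216, 324, 488, 492, 504, 540, 648, 972}, so |A + A| = 21.
K = |A + A| / |A| = 21/6 = 7/2 ≈ 3.5000.
Reference: AP of size 6 gives K = 11/6 ≈ 1.8333; a fully generic set of size 6 gives K ≈ 3.5000.

|A| = 6, |A + A| = 21, K = 21/6 = 7/2.


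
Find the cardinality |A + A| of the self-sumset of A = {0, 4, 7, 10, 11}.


A + A = {a + a' : a, a' ∈ A}; |A| = 5.
General bounds: 2|A| - 1 ≤ |A + A| ≤ |A|(|A|+1)/2, i.e. 9 ≤ |A + A| ≤ 15.
Lower bound 2|A|-1 is attained iff A is an arithmetic progression.
Enumerate sums a + a' for a ≤ a' (symmetric, so this suffices):
a = 0: 0+0=0, 0+4=4, 0+7=7, 0+10=10, 0+11=11
a = 4: 4+4=8, 4+7=11, 4+10=14, 4+11=15
a = 7: 7+7=14, 7+10=17, 7+11=18
a = 10: 10+10=20, 10+11=21
a = 11: 11+11=22
Distinct sums: {0, 4, 7, 8, 10, 11, 14, 15, 17, 18, 20, 21, 22}
|A + A| = 13

|A + A| = 13


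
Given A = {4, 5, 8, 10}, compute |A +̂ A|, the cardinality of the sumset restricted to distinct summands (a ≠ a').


Restricted sumset: A +̂ A = {a + a' : a ∈ A, a' ∈ A, a ≠ a'}.
Equivalently, take A + A and drop any sum 2a that is achievable ONLY as a + a for a ∈ A (i.e. sums representable only with equal summands).
Enumerate pairs (a, a') with a < a' (symmetric, so each unordered pair gives one sum; this covers all a ≠ a'):
  4 + 5 = 9
  4 + 8 = 12
  4 + 10 = 14
  5 + 8 = 13
  5 + 10 = 15
  8 + 10 = 18
Collected distinct sums: {9, 12, 13, 14, 15, 18}
|A +̂ A| = 6
(Reference bound: |A +̂ A| ≥ 2|A| - 3 for |A| ≥ 2, with |A| = 4 giving ≥ 5.)

|A +̂ A| = 6


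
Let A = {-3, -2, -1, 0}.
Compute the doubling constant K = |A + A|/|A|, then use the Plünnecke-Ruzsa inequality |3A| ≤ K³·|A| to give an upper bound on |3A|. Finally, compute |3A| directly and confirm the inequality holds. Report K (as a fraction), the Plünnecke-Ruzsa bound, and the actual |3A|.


|A| = 4.
Step 1: Compute A + A by enumerating all 16 pairs.
A + A = {-6, -5, -4, -3, -2, -1, 0}, so |A + A| = 7.
Step 2: Doubling constant K = |A + A|/|A| = 7/4 = 7/4 ≈ 1.7500.
Step 3: Plünnecke-Ruzsa gives |3A| ≤ K³·|A| = (1.7500)³ · 4 ≈ 21.4375.
Step 4: Compute 3A = A + A + A directly by enumerating all triples (a,b,c) ∈ A³; |3A| = 10.
Step 5: Check 10 ≤ 21.4375? Yes ✓.

K = 7/4, Plünnecke-Ruzsa bound K³|A| ≈ 21.4375, |3A| = 10, inequality holds.


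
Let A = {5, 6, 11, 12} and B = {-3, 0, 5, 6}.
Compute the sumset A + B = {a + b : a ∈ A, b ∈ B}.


A + B = {a + b : a ∈ A, b ∈ B}.
Enumerate all |A|·|B| = 4·4 = 16 pairs (a, b) and collect distinct sums.
a = 5: 5+-3=2, 5+0=5, 5+5=10, 5+6=11
a = 6: 6+-3=3, 6+0=6, 6+5=11, 6+6=12
a = 11: 11+-3=8, 11+0=11, 11+5=16, 11+6=17
a = 12: 12+-3=9, 12+0=12, 12+5=17, 12+6=18
Collecting distinct sums: A + B = {2, 3, 5, 6, 8, 9, 10, 11, 12, 16, 17, 18}
|A + B| = 12

A + B = {2, 3, 5, 6, 8, 9, 10, 11, 12, 16, 17, 18}


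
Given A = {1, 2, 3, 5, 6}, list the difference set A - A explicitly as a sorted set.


A - A = {a - a' : a, a' ∈ A}.
Compute a - a' for each ordered pair (a, a'):
a = 1: 1-1=0, 1-2=-1, 1-3=-2, 1-5=-4, 1-6=-5
a = 2: 2-1=1, 2-2=0, 2-3=-1, 2-5=-3, 2-6=-4
a = 3: 3-1=2, 3-2=1, 3-3=0, 3-5=-2, 3-6=-3
a = 5: 5-1=4, 5-2=3, 5-3=2, 5-5=0, 5-6=-1
a = 6: 6-1=5, 6-2=4, 6-3=3, 6-5=1, 6-6=0
Collecting distinct values (and noting 0 appears from a-a):
A - A = {-5, -4, -3, -2, -1, 0, 1, 2, 3, 4, 5}
|A - A| = 11

A - A = {-5, -4, -3, -2, -1, 0, 1, 2, 3, 4, 5}


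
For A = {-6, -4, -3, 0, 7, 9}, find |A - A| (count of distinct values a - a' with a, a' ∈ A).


A - A = {a - a' : a, a' ∈ A}; |A| = 6.
Bounds: 2|A|-1 ≤ |A - A| ≤ |A|² - |A| + 1, i.e. 11 ≤ |A - A| ≤ 31.
Note: 0 ∈ A - A always (from a - a). The set is symmetric: if d ∈ A - A then -d ∈ A - A.
Enumerate nonzero differences d = a - a' with a > a' (then include -d):
Positive differences: {1, 2, 3, 4, 6, 7, 9, 10, 11, 12, 13, 15}
Full difference set: {0} ∪ (positive diffs) ∪ (negative diffs).
|A - A| = 1 + 2·12 = 25 (matches direct enumeration: 25).

|A - A| = 25


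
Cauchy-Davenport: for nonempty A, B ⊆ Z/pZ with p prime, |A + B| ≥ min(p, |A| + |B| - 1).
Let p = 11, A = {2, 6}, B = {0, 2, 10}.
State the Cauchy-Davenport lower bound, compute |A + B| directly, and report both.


Cauchy-Davenport: |A + B| ≥ min(p, |A| + |B| - 1) for A, B nonempty in Z/pZ.
|A| = 2, |B| = 3, p = 11.
CD lower bound = min(11, 2 + 3 - 1) = min(11, 4) = 4.
Compute A + B mod 11 directly:
a = 2: 2+0=2, 2+2=4, 2+10=1
a = 6: 6+0=6, 6+2=8, 6+10=5
A + B = {1, 2, 4, 5, 6, 8}, so |A + B| = 6.
Verify: 6 ≥ 4? Yes ✓.

CD lower bound = 4, actual |A + B| = 6.


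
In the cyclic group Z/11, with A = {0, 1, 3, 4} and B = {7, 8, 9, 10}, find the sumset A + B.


Work in Z/11Z: reduce every sum a + b modulo 11.
Enumerate all 16 pairs:
a = 0: 0+7=7, 0+8=8, 0+9=9, 0+10=10
a = 1: 1+7=8, 1+8=9, 1+9=10, 1+10=0
a = 3: 3+7=10, 3+8=0, 3+9=1, 3+10=2
a = 4: 4+7=0, 4+8=1, 4+9=2, 4+10=3
Distinct residues collected: {0, 1, 2, 3, 7, 8, 9, 10}
|A + B| = 8 (out of 11 total residues).

A + B = {0, 1, 2, 3, 7, 8, 9, 10}


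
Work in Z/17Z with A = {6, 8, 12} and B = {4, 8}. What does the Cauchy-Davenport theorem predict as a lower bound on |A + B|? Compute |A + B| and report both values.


Cauchy-Davenport: |A + B| ≥ min(p, |A| + |B| - 1) for A, B nonempty in Z/pZ.
|A| = 3, |B| = 2, p = 17.
CD lower bound = min(17, 3 + 2 - 1) = min(17, 4) = 4.
Compute A + B mod 17 directly:
a = 6: 6+4=10, 6+8=14
a = 8: 8+4=12, 8+8=16
a = 12: 12+4=16, 12+8=3
A + B = {3, 10, 12, 14, 16}, so |A + B| = 5.
Verify: 5 ≥ 4? Yes ✓.

CD lower bound = 4, actual |A + B| = 5.


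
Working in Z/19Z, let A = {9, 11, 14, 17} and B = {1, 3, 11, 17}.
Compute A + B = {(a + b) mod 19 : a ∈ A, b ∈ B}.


Work in Z/19Z: reduce every sum a + b modulo 19.
Enumerate all 16 pairs:
a = 9: 9+1=10, 9+3=12, 9+11=1, 9+17=7
a = 11: 11+1=12, 11+3=14, 11+11=3, 11+17=9
a = 14: 14+1=15, 14+3=17, 14+11=6, 14+17=12
a = 17: 17+1=18, 17+3=1, 17+11=9, 17+17=15
Distinct residues collected: {1, 3, 6, 7, 9, 10, 12, 14, 15, 17, 18}
|A + B| = 11 (out of 19 total residues).

A + B = {1, 3, 6, 7, 9, 10, 12, 14, 15, 17, 18}


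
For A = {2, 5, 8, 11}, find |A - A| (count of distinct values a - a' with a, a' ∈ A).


A - A = {a - a' : a, a' ∈ A}; |A| = 4.
Bounds: 2|A|-1 ≤ |A - A| ≤ |A|² - |A| + 1, i.e. 7 ≤ |A - A| ≤ 13.
Note: 0 ∈ A - A always (from a - a). The set is symmetric: if d ∈ A - A then -d ∈ A - A.
Enumerate nonzero differences d = a - a' with a > a' (then include -d):
Positive differences: {3, 6, 9}
Full difference set: {0} ∪ (positive diffs) ∪ (negative diffs).
|A - A| = 1 + 2·3 = 7 (matches direct enumeration: 7).

|A - A| = 7


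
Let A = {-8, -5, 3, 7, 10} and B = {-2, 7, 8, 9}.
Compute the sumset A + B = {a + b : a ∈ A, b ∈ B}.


A + B = {a + b : a ∈ A, b ∈ B}.
Enumerate all |A|·|B| = 5·4 = 20 pairs (a, b) and collect distinct sums.
a = -8: -8+-2=-10, -8+7=-1, -8+8=0, -8+9=1
a = -5: -5+-2=-7, -5+7=2, -5+8=3, -5+9=4
a = 3: 3+-2=1, 3+7=10, 3+8=11, 3+9=12
a = 7: 7+-2=5, 7+7=14, 7+8=15, 7+9=16
a = 10: 10+-2=8, 10+7=17, 10+8=18, 10+9=19
Collecting distinct sums: A + B = {-10, -7, -1, 0, 1, 2, 3, 4, 5, 8, 10, 11, 12, 14, 15, 16, 17, 18, 19}
|A + B| = 19

A + B = {-10, -7, -1, 0, 1, 2, 3, 4, 5, 8, 10, 11, 12, 14, 15, 16, 17, 18, 19}


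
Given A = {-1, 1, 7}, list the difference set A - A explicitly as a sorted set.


A - A = {a - a' : a, a' ∈ A}.
Compute a - a' for each ordered pair (a, a'):
a = -1: -1--1=0, -1-1=-2, -1-7=-8
a = 1: 1--1=2, 1-1=0, 1-7=-6
a = 7: 7--1=8, 7-1=6, 7-7=0
Collecting distinct values (and noting 0 appears from a-a):
A - A = {-8, -6, -2, 0, 2, 6, 8}
|A - A| = 7

A - A = {-8, -6, -2, 0, 2, 6, 8}


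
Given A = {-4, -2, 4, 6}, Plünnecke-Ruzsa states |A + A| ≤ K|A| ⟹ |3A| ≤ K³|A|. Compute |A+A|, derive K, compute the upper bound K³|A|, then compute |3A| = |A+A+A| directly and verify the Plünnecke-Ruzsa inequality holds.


|A| = 4.
Step 1: Compute A + A by enumerating all 16 pairs.
A + A = {-8, -6, -4, 0, 2, 4, 8, 10, 12}, so |A + A| = 9.
Step 2: Doubling constant K = |A + A|/|A| = 9/4 = 9/4 ≈ 2.2500.
Step 3: Plünnecke-Ruzsa gives |3A| ≤ K³·|A| = (2.2500)³ · 4 ≈ 45.5625.
Step 4: Compute 3A = A + A + A directly by enumerating all triples (a,b,c) ∈ A³; |3A| = 16.
Step 5: Check 16 ≤ 45.5625? Yes ✓.

K = 9/4, Plünnecke-Ruzsa bound K³|A| ≈ 45.5625, |3A| = 16, inequality holds.


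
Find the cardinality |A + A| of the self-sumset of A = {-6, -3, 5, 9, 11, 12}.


A + A = {a + a' : a, a' ∈ A}; |A| = 6.
General bounds: 2|A| - 1 ≤ |A + A| ≤ |A|(|A|+1)/2, i.e. 11 ≤ |A + A| ≤ 21.
Lower bound 2|A|-1 is attained iff A is an arithmetic progression.
Enumerate sums a + a' for a ≤ a' (symmetric, so this suffices):
a = -6: -6+-6=-12, -6+-3=-9, -6+5=-1, -6+9=3, -6+11=5, -6+12=6
a = -3: -3+-3=-6, -3+5=2, -3+9=6, -3+11=8, -3+12=9
a = 5: 5+5=10, 5+9=14, 5+11=16, 5+12=17
a = 9: 9+9=18, 9+11=20, 9+12=21
a = 11: 11+11=22, 11+12=23
a = 12: 12+12=24
Distinct sums: {-12, -9, -6, -1, 2, 3, 5, 6, 8, 9, 10, 14, 16, 17, 18, 20, 21, 22, 23, 24}
|A + A| = 20

|A + A| = 20


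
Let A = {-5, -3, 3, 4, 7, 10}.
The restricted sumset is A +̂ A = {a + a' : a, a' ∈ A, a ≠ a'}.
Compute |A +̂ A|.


Restricted sumset: A +̂ A = {a + a' : a ∈ A, a' ∈ A, a ≠ a'}.
Equivalently, take A + A and drop any sum 2a that is achievable ONLY as a + a for a ∈ A (i.e. sums representable only with equal summands).
Enumerate pairs (a, a') with a < a' (symmetric, so each unordered pair gives one sum; this covers all a ≠ a'):
  -5 + -3 = -8
  -5 + 3 = -2
  -5 + 4 = -1
  -5 + 7 = 2
  -5 + 10 = 5
  -3 + 3 = 0
  -3 + 4 = 1
  -3 + 7 = 4
  -3 + 10 = 7
  3 + 4 = 7
  3 + 7 = 10
  3 + 10 = 13
  4 + 7 = 11
  4 + 10 = 14
  7 + 10 = 17
Collected distinct sums: {-8, -2, -1, 0, 1, 2, 4, 5, 7, 10, 11, 13, 14, 17}
|A +̂ A| = 14
(Reference bound: |A +̂ A| ≥ 2|A| - 3 for |A| ≥ 2, with |A| = 6 giving ≥ 9.)

|A +̂ A| = 14


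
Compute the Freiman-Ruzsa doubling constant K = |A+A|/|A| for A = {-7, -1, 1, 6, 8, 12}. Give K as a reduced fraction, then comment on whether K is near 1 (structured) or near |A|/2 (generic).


|A| = 6.
Compute A + A by enumerating all 36 pairs.
A + A = {-14, -8, -6, -2, -1, 0, 1, 2, 5, 7, 9, 11, 12, 13, 14, 16, 18, 20, 24}, so |A + A| = 19.
K = |A + A| / |A| = 19/6 (already in lowest terms) ≈ 3.1667.
Reference: AP of size 6 gives K = 11/6 ≈ 1.8333; a fully generic set of size 6 gives K ≈ 3.5000.

|A| = 6, |A + A| = 19, K = 19/6.


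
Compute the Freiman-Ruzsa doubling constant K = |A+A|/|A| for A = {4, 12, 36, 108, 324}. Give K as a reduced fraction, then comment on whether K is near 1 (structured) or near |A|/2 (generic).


|A| = 5.
Compute A + A by enumerating all 25 pairs.
A + A = {8, 16, 24, 40, 48, 72, 112, 120, 144, 216, 328, 336, 360, 432, 648}, so |A + A| = 15.
K = |A + A| / |A| = 15/5 = 3/1 ≈ 3.0000.
Reference: AP of size 5 gives K = 9/5 ≈ 1.8000; a fully generic set of size 5 gives K ≈ 3.0000.

|A| = 5, |A + A| = 15, K = 15/5 = 3/1.


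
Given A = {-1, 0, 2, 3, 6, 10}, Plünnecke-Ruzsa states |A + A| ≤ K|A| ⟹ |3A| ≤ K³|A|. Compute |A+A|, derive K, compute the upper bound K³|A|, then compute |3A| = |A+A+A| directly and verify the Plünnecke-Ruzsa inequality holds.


|A| = 6.
Step 1: Compute A + A by enumerating all 36 pairs.
A + A = {-2, -1, 0, 1, 2, 3, 4, 5, 6, 8, 9, 10, 12, 13, 16, 20}, so |A + A| = 16.
Step 2: Doubling constant K = |A + A|/|A| = 16/6 = 16/6 ≈ 2.6667.
Step 3: Plünnecke-Ruzsa gives |3A| ≤ K³·|A| = (2.6667)³ · 6 ≈ 113.7778.
Step 4: Compute 3A = A + A + A directly by enumerating all triples (a,b,c) ∈ A³; |3A| = 27.
Step 5: Check 27 ≤ 113.7778? Yes ✓.

K = 16/6, Plünnecke-Ruzsa bound K³|A| ≈ 113.7778, |3A| = 27, inequality holds.


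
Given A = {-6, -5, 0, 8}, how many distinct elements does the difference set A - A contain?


A - A = {a - a' : a, a' ∈ A}; |A| = 4.
Bounds: 2|A|-1 ≤ |A - A| ≤ |A|² - |A| + 1, i.e. 7 ≤ |A - A| ≤ 13.
Note: 0 ∈ A - A always (from a - a). The set is symmetric: if d ∈ A - A then -d ∈ A - A.
Enumerate nonzero differences d = a - a' with a > a' (then include -d):
Positive differences: {1, 5, 6, 8, 13, 14}
Full difference set: {0} ∪ (positive diffs) ∪ (negative diffs).
|A - A| = 1 + 2·6 = 13 (matches direct enumeration: 13).

|A - A| = 13


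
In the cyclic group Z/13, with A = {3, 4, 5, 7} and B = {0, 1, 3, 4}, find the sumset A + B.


Work in Z/13Z: reduce every sum a + b modulo 13.
Enumerate all 16 pairs:
a = 3: 3+0=3, 3+1=4, 3+3=6, 3+4=7
a = 4: 4+0=4, 4+1=5, 4+3=7, 4+4=8
a = 5: 5+0=5, 5+1=6, 5+3=8, 5+4=9
a = 7: 7+0=7, 7+1=8, 7+3=10, 7+4=11
Distinct residues collected: {3, 4, 5, 6, 7, 8, 9, 10, 11}
|A + B| = 9 (out of 13 total residues).

A + B = {3, 4, 5, 6, 7, 8, 9, 10, 11}


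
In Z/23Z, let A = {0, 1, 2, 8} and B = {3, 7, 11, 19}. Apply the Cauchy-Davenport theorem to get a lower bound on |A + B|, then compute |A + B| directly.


Cauchy-Davenport: |A + B| ≥ min(p, |A| + |B| - 1) for A, B nonempty in Z/pZ.
|A| = 4, |B| = 4, p = 23.
CD lower bound = min(23, 4 + 4 - 1) = min(23, 7) = 7.
Compute A + B mod 23 directly:
a = 0: 0+3=3, 0+7=7, 0+11=11, 0+19=19
a = 1: 1+3=4, 1+7=8, 1+11=12, 1+19=20
a = 2: 2+3=5, 2+7=9, 2+11=13, 2+19=21
a = 8: 8+3=11, 8+7=15, 8+11=19, 8+19=4
A + B = {3, 4, 5, 7, 8, 9, 11, 12, 13, 15, 19, 20, 21}, so |A + B| = 13.
Verify: 13 ≥ 7? Yes ✓.

CD lower bound = 7, actual |A + B| = 13.


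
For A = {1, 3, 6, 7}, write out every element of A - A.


A - A = {a - a' : a, a' ∈ A}.
Compute a - a' for each ordered pair (a, a'):
a = 1: 1-1=0, 1-3=-2, 1-6=-5, 1-7=-6
a = 3: 3-1=2, 3-3=0, 3-6=-3, 3-7=-4
a = 6: 6-1=5, 6-3=3, 6-6=0, 6-7=-1
a = 7: 7-1=6, 7-3=4, 7-6=1, 7-7=0
Collecting distinct values (and noting 0 appears from a-a):
A - A = {-6, -5, -4, -3, -2, -1, 0, 1, 2, 3, 4, 5, 6}
|A - A| = 13

A - A = {-6, -5, -4, -3, -2, -1, 0, 1, 2, 3, 4, 5, 6}


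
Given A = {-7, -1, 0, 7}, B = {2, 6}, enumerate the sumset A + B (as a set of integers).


A + B = {a + b : a ∈ A, b ∈ B}.
Enumerate all |A|·|B| = 4·2 = 8 pairs (a, b) and collect distinct sums.
a = -7: -7+2=-5, -7+6=-1
a = -1: -1+2=1, -1+6=5
a = 0: 0+2=2, 0+6=6
a = 7: 7+2=9, 7+6=13
Collecting distinct sums: A + B = {-5, -1, 1, 2, 5, 6, 9, 13}
|A + B| = 8

A + B = {-5, -1, 1, 2, 5, 6, 9, 13}


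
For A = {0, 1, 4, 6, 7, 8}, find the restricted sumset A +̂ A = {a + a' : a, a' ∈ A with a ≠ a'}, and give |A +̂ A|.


Restricted sumset: A +̂ A = {a + a' : a ∈ A, a' ∈ A, a ≠ a'}.
Equivalently, take A + A and drop any sum 2a that is achievable ONLY as a + a for a ∈ A (i.e. sums representable only with equal summands).
Enumerate pairs (a, a') with a < a' (symmetric, so each unordered pair gives one sum; this covers all a ≠ a'):
  0 + 1 = 1
  0 + 4 = 4
  0 + 6 = 6
  0 + 7 = 7
  0 + 8 = 8
  1 + 4 = 5
  1 + 6 = 7
  1 + 7 = 8
  1 + 8 = 9
  4 + 6 = 10
  4 + 7 = 11
  4 + 8 = 12
  6 + 7 = 13
  6 + 8 = 14
  7 + 8 = 15
Collected distinct sums: {1, 4, 5, 6, 7, 8, 9, 10, 11, 12, 13, 14, 15}
|A +̂ A| = 13
(Reference bound: |A +̂ A| ≥ 2|A| - 3 for |A| ≥ 2, with |A| = 6 giving ≥ 9.)

|A +̂ A| = 13


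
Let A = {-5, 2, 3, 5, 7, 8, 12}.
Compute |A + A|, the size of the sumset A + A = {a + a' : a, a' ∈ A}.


A + A = {a + a' : a, a' ∈ A}; |A| = 7.
General bounds: 2|A| - 1 ≤ |A + A| ≤ |A|(|A|+1)/2, i.e. 13 ≤ |A + A| ≤ 28.
Lower bound 2|A|-1 is attained iff A is an arithmetic progression.
Enumerate sums a + a' for a ≤ a' (symmetric, so this suffices):
a = -5: -5+-5=-10, -5+2=-3, -5+3=-2, -5+5=0, -5+7=2, -5+8=3, -5+12=7
a = 2: 2+2=4, 2+3=5, 2+5=7, 2+7=9, 2+8=10, 2+12=14
a = 3: 3+3=6, 3+5=8, 3+7=10, 3+8=11, 3+12=15
a = 5: 5+5=10, 5+7=12, 5+8=13, 5+12=17
a = 7: 7+7=14, 7+8=15, 7+12=19
a = 8: 8+8=16, 8+12=20
a = 12: 12+12=24
Distinct sums: {-10, -3, -2, 0, 2, 3, 4, 5, 6, 7, 8, 9, 10, 11, 12, 13, 14, 15, 16, 17, 19, 20, 24}
|A + A| = 23

|A + A| = 23


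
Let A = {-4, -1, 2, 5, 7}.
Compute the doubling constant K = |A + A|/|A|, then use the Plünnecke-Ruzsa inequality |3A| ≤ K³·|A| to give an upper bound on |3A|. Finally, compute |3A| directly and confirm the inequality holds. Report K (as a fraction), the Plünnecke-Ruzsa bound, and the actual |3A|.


|A| = 5.
Step 1: Compute A + A by enumerating all 25 pairs.
A + A = {-8, -5, -2, 1, 3, 4, 6, 7, 9, 10, 12, 14}, so |A + A| = 12.
Step 2: Doubling constant K = |A + A|/|A| = 12/5 = 12/5 ≈ 2.4000.
Step 3: Plünnecke-Ruzsa gives |3A| ≤ K³·|A| = (2.4000)³ · 5 ≈ 69.1200.
Step 4: Compute 3A = A + A + A directly by enumerating all triples (a,b,c) ∈ A³; |3A| = 22.
Step 5: Check 22 ≤ 69.1200? Yes ✓.

K = 12/5, Plünnecke-Ruzsa bound K³|A| ≈ 69.1200, |3A| = 22, inequality holds.


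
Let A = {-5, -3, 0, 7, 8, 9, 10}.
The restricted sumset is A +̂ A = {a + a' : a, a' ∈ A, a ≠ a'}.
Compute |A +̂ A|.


Restricted sumset: A +̂ A = {a + a' : a ∈ A, a' ∈ A, a ≠ a'}.
Equivalently, take A + A and drop any sum 2a that is achievable ONLY as a + a for a ∈ A (i.e. sums representable only with equal summands).
Enumerate pairs (a, a') with a < a' (symmetric, so each unordered pair gives one sum; this covers all a ≠ a'):
  -5 + -3 = -8
  -5 + 0 = -5
  -5 + 7 = 2
  -5 + 8 = 3
  -5 + 9 = 4
  -5 + 10 = 5
  -3 + 0 = -3
  -3 + 7 = 4
  -3 + 8 = 5
  -3 + 9 = 6
  -3 + 10 = 7
  0 + 7 = 7
  0 + 8 = 8
  0 + 9 = 9
  0 + 10 = 10
  7 + 8 = 15
  7 + 9 = 16
  7 + 10 = 17
  8 + 9 = 17
  8 + 10 = 18
  9 + 10 = 19
Collected distinct sums: {-8, -5, -3, 2, 3, 4, 5, 6, 7, 8, 9, 10, 15, 16, 17, 18, 19}
|A +̂ A| = 17
(Reference bound: |A +̂ A| ≥ 2|A| - 3 for |A| ≥ 2, with |A| = 7 giving ≥ 11.)

|A +̂ A| = 17


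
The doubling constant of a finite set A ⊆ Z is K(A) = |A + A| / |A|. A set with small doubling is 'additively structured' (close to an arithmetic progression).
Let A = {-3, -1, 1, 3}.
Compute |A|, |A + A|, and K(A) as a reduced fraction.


|A| = 4.
Compute A + A by enumerating all 16 pairs.
A + A = {-6, -4, -2, 0, 2, 4, 6}, so |A + A| = 7.
K = |A + A| / |A| = 7/4 (already in lowest terms) ≈ 1.7500.
Reference: AP of size 4 gives K = 7/4 ≈ 1.7500; a fully generic set of size 4 gives K ≈ 2.5000.

|A| = 4, |A + A| = 7, K = 7/4.


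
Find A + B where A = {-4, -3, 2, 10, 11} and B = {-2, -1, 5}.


A + B = {a + b : a ∈ A, b ∈ B}.
Enumerate all |A|·|B| = 5·3 = 15 pairs (a, b) and collect distinct sums.
a = -4: -4+-2=-6, -4+-1=-5, -4+5=1
a = -3: -3+-2=-5, -3+-1=-4, -3+5=2
a = 2: 2+-2=0, 2+-1=1, 2+5=7
a = 10: 10+-2=8, 10+-1=9, 10+5=15
a = 11: 11+-2=9, 11+-1=10, 11+5=16
Collecting distinct sums: A + B = {-6, -5, -4, 0, 1, 2, 7, 8, 9, 10, 15, 16}
|A + B| = 12

A + B = {-6, -5, -4, 0, 1, 2, 7, 8, 9, 10, 15, 16}


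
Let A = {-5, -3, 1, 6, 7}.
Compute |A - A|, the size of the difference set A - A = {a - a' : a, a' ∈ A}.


A - A = {a - a' : a, a' ∈ A}; |A| = 5.
Bounds: 2|A|-1 ≤ |A - A| ≤ |A|² - |A| + 1, i.e. 9 ≤ |A - A| ≤ 21.
Note: 0 ∈ A - A always (from a - a). The set is symmetric: if d ∈ A - A then -d ∈ A - A.
Enumerate nonzero differences d = a - a' with a > a' (then include -d):
Positive differences: {1, 2, 4, 5, 6, 9, 10, 11, 12}
Full difference set: {0} ∪ (positive diffs) ∪ (negative diffs).
|A - A| = 1 + 2·9 = 19 (matches direct enumeration: 19).

|A - A| = 19


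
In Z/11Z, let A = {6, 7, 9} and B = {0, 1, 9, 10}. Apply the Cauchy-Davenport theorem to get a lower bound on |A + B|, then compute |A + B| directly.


Cauchy-Davenport: |A + B| ≥ min(p, |A| + |B| - 1) for A, B nonempty in Z/pZ.
|A| = 3, |B| = 4, p = 11.
CD lower bound = min(11, 3 + 4 - 1) = min(11, 6) = 6.
Compute A + B mod 11 directly:
a = 6: 6+0=6, 6+1=7, 6+9=4, 6+10=5
a = 7: 7+0=7, 7+1=8, 7+9=5, 7+10=6
a = 9: 9+0=9, 9+1=10, 9+9=7, 9+10=8
A + B = {4, 5, 6, 7, 8, 9, 10}, so |A + B| = 7.
Verify: 7 ≥ 6? Yes ✓.

CD lower bound = 6, actual |A + B| = 7.


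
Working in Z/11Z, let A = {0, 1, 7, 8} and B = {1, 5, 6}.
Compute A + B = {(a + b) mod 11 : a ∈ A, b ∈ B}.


Work in Z/11Z: reduce every sum a + b modulo 11.
Enumerate all 12 pairs:
a = 0: 0+1=1, 0+5=5, 0+6=6
a = 1: 1+1=2, 1+5=6, 1+6=7
a = 7: 7+1=8, 7+5=1, 7+6=2
a = 8: 8+1=9, 8+5=2, 8+6=3
Distinct residues collected: {1, 2, 3, 5, 6, 7, 8, 9}
|A + B| = 8 (out of 11 total residues).

A + B = {1, 2, 3, 5, 6, 7, 8, 9}


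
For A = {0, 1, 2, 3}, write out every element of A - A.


A - A = {a - a' : a, a' ∈ A}.
Compute a - a' for each ordered pair (a, a'):
a = 0: 0-0=0, 0-1=-1, 0-2=-2, 0-3=-3
a = 1: 1-0=1, 1-1=0, 1-2=-1, 1-3=-2
a = 2: 2-0=2, 2-1=1, 2-2=0, 2-3=-1
a = 3: 3-0=3, 3-1=2, 3-2=1, 3-3=0
Collecting distinct values (and noting 0 appears from a-a):
A - A = {-3, -2, -1, 0, 1, 2, 3}
|A - A| = 7

A - A = {-3, -2, -1, 0, 1, 2, 3}


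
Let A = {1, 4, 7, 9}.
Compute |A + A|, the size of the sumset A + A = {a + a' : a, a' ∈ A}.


A + A = {a + a' : a, a' ∈ A}; |A| = 4.
General bounds: 2|A| - 1 ≤ |A + A| ≤ |A|(|A|+1)/2, i.e. 7 ≤ |A + A| ≤ 10.
Lower bound 2|A|-1 is attained iff A is an arithmetic progression.
Enumerate sums a + a' for a ≤ a' (symmetric, so this suffices):
a = 1: 1+1=2, 1+4=5, 1+7=8, 1+9=10
a = 4: 4+4=8, 4+7=11, 4+9=13
a = 7: 7+7=14, 7+9=16
a = 9: 9+9=18
Distinct sums: {2, 5, 8, 10, 11, 13, 14, 16, 18}
|A + A| = 9

|A + A| = 9


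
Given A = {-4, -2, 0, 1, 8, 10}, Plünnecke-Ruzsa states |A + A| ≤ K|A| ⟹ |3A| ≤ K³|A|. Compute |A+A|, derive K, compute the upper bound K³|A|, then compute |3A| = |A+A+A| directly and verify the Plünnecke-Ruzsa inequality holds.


|A| = 6.
Step 1: Compute A + A by enumerating all 36 pairs.
A + A = {-8, -6, -4, -3, -2, -1, 0, 1, 2, 4, 6, 8, 9, 10, 11, 16, 18, 20}, so |A + A| = 18.
Step 2: Doubling constant K = |A + A|/|A| = 18/6 = 18/6 ≈ 3.0000.
Step 3: Plünnecke-Ruzsa gives |3A| ≤ K³·|A| = (3.0000)³ · 6 ≈ 162.0000.
Step 4: Compute 3A = A + A + A directly by enumerating all triples (a,b,c) ∈ A³; |3A| = 34.
Step 5: Check 34 ≤ 162.0000? Yes ✓.

K = 18/6, Plünnecke-Ruzsa bound K³|A| ≈ 162.0000, |3A| = 34, inequality holds.


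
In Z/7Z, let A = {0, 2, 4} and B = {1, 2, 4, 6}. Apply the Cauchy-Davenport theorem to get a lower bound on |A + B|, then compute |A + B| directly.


Cauchy-Davenport: |A + B| ≥ min(p, |A| + |B| - 1) for A, B nonempty in Z/pZ.
|A| = 3, |B| = 4, p = 7.
CD lower bound = min(7, 3 + 4 - 1) = min(7, 6) = 6.
Compute A + B mod 7 directly:
a = 0: 0+1=1, 0+2=2, 0+4=4, 0+6=6
a = 2: 2+1=3, 2+2=4, 2+4=6, 2+6=1
a = 4: 4+1=5, 4+2=6, 4+4=1, 4+6=3
A + B = {1, 2, 3, 4, 5, 6}, so |A + B| = 6.
Verify: 6 ≥ 6? Yes ✓.

CD lower bound = 6, actual |A + B| = 6.


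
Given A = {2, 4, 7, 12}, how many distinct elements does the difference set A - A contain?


A - A = {a - a' : a, a' ∈ A}; |A| = 4.
Bounds: 2|A|-1 ≤ |A - A| ≤ |A|² - |A| + 1, i.e. 7 ≤ |A - A| ≤ 13.
Note: 0 ∈ A - A always (from a - a). The set is symmetric: if d ∈ A - A then -d ∈ A - A.
Enumerate nonzero differences d = a - a' with a > a' (then include -d):
Positive differences: {2, 3, 5, 8, 10}
Full difference set: {0} ∪ (positive diffs) ∪ (negative diffs).
|A - A| = 1 + 2·5 = 11 (matches direct enumeration: 11).

|A - A| = 11


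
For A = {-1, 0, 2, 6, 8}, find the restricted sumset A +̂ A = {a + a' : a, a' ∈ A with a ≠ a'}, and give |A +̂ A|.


Restricted sumset: A +̂ A = {a + a' : a ∈ A, a' ∈ A, a ≠ a'}.
Equivalently, take A + A and drop any sum 2a that is achievable ONLY as a + a for a ∈ A (i.e. sums representable only with equal summands).
Enumerate pairs (a, a') with a < a' (symmetric, so each unordered pair gives one sum; this covers all a ≠ a'):
  -1 + 0 = -1
  -1 + 2 = 1
  -1 + 6 = 5
  -1 + 8 = 7
  0 + 2 = 2
  0 + 6 = 6
  0 + 8 = 8
  2 + 6 = 8
  2 + 8 = 10
  6 + 8 = 14
Collected distinct sums: {-1, 1, 2, 5, 6, 7, 8, 10, 14}
|A +̂ A| = 9
(Reference bound: |A +̂ A| ≥ 2|A| - 3 for |A| ≥ 2, with |A| = 5 giving ≥ 7.)

|A +̂ A| = 9


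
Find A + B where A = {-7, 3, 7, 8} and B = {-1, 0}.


A + B = {a + b : a ∈ A, b ∈ B}.
Enumerate all |A|·|B| = 4·2 = 8 pairs (a, b) and collect distinct sums.
a = -7: -7+-1=-8, -7+0=-7
a = 3: 3+-1=2, 3+0=3
a = 7: 7+-1=6, 7+0=7
a = 8: 8+-1=7, 8+0=8
Collecting distinct sums: A + B = {-8, -7, 2, 3, 6, 7, 8}
|A + B| = 7

A + B = {-8, -7, 2, 3, 6, 7, 8}


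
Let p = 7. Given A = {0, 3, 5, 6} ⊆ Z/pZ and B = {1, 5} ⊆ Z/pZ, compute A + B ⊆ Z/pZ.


Work in Z/7Z: reduce every sum a + b modulo 7.
Enumerate all 8 pairs:
a = 0: 0+1=1, 0+5=5
a = 3: 3+1=4, 3+5=1
a = 5: 5+1=6, 5+5=3
a = 6: 6+1=0, 6+5=4
Distinct residues collected: {0, 1, 3, 4, 5, 6}
|A + B| = 6 (out of 7 total residues).

A + B = {0, 1, 3, 4, 5, 6}


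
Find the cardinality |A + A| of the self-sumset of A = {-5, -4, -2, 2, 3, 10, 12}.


A + A = {a + a' : a, a' ∈ A}; |A| = 7.
General bounds: 2|A| - 1 ≤ |A + A| ≤ |A|(|A|+1)/2, i.e. 13 ≤ |A + A| ≤ 28.
Lower bound 2|A|-1 is attained iff A is an arithmetic progression.
Enumerate sums a + a' for a ≤ a' (symmetric, so this suffices):
a = -5: -5+-5=-10, -5+-4=-9, -5+-2=-7, -5+2=-3, -5+3=-2, -5+10=5, -5+12=7
a = -4: -4+-4=-8, -4+-2=-6, -4+2=-2, -4+3=-1, -4+10=6, -4+12=8
a = -2: -2+-2=-4, -2+2=0, -2+3=1, -2+10=8, -2+12=10
a = 2: 2+2=4, 2+3=5, 2+10=12, 2+12=14
a = 3: 3+3=6, 3+10=13, 3+12=15
a = 10: 10+10=20, 10+12=22
a = 12: 12+12=24
Distinct sums: {-10, -9, -8, -7, -6, -4, -3, -2, -1, 0, 1, 4, 5, 6, 7, 8, 10, 12, 13, 14, 15, 20, 22, 24}
|A + A| = 24

|A + A| = 24


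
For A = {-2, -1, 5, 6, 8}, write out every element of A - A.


A - A = {a - a' : a, a' ∈ A}.
Compute a - a' for each ordered pair (a, a'):
a = -2: -2--2=0, -2--1=-1, -2-5=-7, -2-6=-8, -2-8=-10
a = -1: -1--2=1, -1--1=0, -1-5=-6, -1-6=-7, -1-8=-9
a = 5: 5--2=7, 5--1=6, 5-5=0, 5-6=-1, 5-8=-3
a = 6: 6--2=8, 6--1=7, 6-5=1, 6-6=0, 6-8=-2
a = 8: 8--2=10, 8--1=9, 8-5=3, 8-6=2, 8-8=0
Collecting distinct values (and noting 0 appears from a-a):
A - A = {-10, -9, -8, -7, -6, -3, -2, -1, 0, 1, 2, 3, 6, 7, 8, 9, 10}
|A - A| = 17

A - A = {-10, -9, -8, -7, -6, -3, -2, -1, 0, 1, 2, 3, 6, 7, 8, 9, 10}


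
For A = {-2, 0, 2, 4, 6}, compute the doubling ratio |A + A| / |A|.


|A| = 5.
Compute A + A by enumerating all 25 pairs.
A + A = {-4, -2, 0, 2, 4, 6, 8, 10, 12}, so |A + A| = 9.
K = |A + A| / |A| = 9/5 (already in lowest terms) ≈ 1.8000.
Reference: AP of size 5 gives K = 9/5 ≈ 1.8000; a fully generic set of size 5 gives K ≈ 3.0000.

|A| = 5, |A + A| = 9, K = 9/5.


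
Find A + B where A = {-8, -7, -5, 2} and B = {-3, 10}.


A + B = {a + b : a ∈ A, b ∈ B}.
Enumerate all |A|·|B| = 4·2 = 8 pairs (a, b) and collect distinct sums.
a = -8: -8+-3=-11, -8+10=2
a = -7: -7+-3=-10, -7+10=3
a = -5: -5+-3=-8, -5+10=5
a = 2: 2+-3=-1, 2+10=12
Collecting distinct sums: A + B = {-11, -10, -8, -1, 2, 3, 5, 12}
|A + B| = 8

A + B = {-11, -10, -8, -1, 2, 3, 5, 12}


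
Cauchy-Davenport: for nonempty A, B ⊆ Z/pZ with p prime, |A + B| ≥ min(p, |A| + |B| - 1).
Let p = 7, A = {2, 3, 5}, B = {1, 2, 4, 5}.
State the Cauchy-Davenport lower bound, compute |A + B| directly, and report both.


Cauchy-Davenport: |A + B| ≥ min(p, |A| + |B| - 1) for A, B nonempty in Z/pZ.
|A| = 3, |B| = 4, p = 7.
CD lower bound = min(7, 3 + 4 - 1) = min(7, 6) = 6.
Compute A + B mod 7 directly:
a = 2: 2+1=3, 2+2=4, 2+4=6, 2+5=0
a = 3: 3+1=4, 3+2=5, 3+4=0, 3+5=1
a = 5: 5+1=6, 5+2=0, 5+4=2, 5+5=3
A + B = {0, 1, 2, 3, 4, 5, 6}, so |A + B| = 7.
Verify: 7 ≥ 6? Yes ✓.

CD lower bound = 6, actual |A + B| = 7.


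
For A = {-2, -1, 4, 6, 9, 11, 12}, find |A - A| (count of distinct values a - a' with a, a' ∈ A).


A - A = {a - a' : a, a' ∈ A}; |A| = 7.
Bounds: 2|A|-1 ≤ |A - A| ≤ |A|² - |A| + 1, i.e. 13 ≤ |A - A| ≤ 43.
Note: 0 ∈ A - A always (from a - a). The set is symmetric: if d ∈ A - A then -d ∈ A - A.
Enumerate nonzero differences d = a - a' with a > a' (then include -d):
Positive differences: {1, 2, 3, 5, 6, 7, 8, 10, 11, 12, 13, 14}
Full difference set: {0} ∪ (positive diffs) ∪ (negative diffs).
|A - A| = 1 + 2·12 = 25 (matches direct enumeration: 25).

|A - A| = 25


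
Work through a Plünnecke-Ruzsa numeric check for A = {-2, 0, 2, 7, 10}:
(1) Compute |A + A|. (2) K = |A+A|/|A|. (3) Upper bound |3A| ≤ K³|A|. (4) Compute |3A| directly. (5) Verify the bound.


|A| = 5.
Step 1: Compute A + A by enumerating all 25 pairs.
A + A = {-4, -2, 0, 2, 4, 5, 7, 8, 9, 10, 12, 14, 17, 20}, so |A + A| = 14.
Step 2: Doubling constant K = |A + A|/|A| = 14/5 = 14/5 ≈ 2.8000.
Step 3: Plünnecke-Ruzsa gives |3A| ≤ K³·|A| = (2.8000)³ · 5 ≈ 109.7600.
Step 4: Compute 3A = A + A + A directly by enumerating all triples (a,b,c) ∈ A³; |3A| = 27.
Step 5: Check 27 ≤ 109.7600? Yes ✓.

K = 14/5, Plünnecke-Ruzsa bound K³|A| ≈ 109.7600, |3A| = 27, inequality holds.


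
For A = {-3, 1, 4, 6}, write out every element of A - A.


A - A = {a - a' : a, a' ∈ A}.
Compute a - a' for each ordered pair (a, a'):
a = -3: -3--3=0, -3-1=-4, -3-4=-7, -3-6=-9
a = 1: 1--3=4, 1-1=0, 1-4=-3, 1-6=-5
a = 4: 4--3=7, 4-1=3, 4-4=0, 4-6=-2
a = 6: 6--3=9, 6-1=5, 6-4=2, 6-6=0
Collecting distinct values (and noting 0 appears from a-a):
A - A = {-9, -7, -5, -4, -3, -2, 0, 2, 3, 4, 5, 7, 9}
|A - A| = 13

A - A = {-9, -7, -5, -4, -3, -2, 0, 2, 3, 4, 5, 7, 9}


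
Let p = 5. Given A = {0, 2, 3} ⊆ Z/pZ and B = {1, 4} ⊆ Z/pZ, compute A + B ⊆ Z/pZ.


Work in Z/5Z: reduce every sum a + b modulo 5.
Enumerate all 6 pairs:
a = 0: 0+1=1, 0+4=4
a = 2: 2+1=3, 2+4=1
a = 3: 3+1=4, 3+4=2
Distinct residues collected: {1, 2, 3, 4}
|A + B| = 4 (out of 5 total residues).

A + B = {1, 2, 3, 4}


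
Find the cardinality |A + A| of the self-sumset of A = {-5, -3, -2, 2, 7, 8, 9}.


A + A = {a + a' : a, a' ∈ A}; |A| = 7.
General bounds: 2|A| - 1 ≤ |A + A| ≤ |A|(|A|+1)/2, i.e. 13 ≤ |A + A| ≤ 28.
Lower bound 2|A|-1 is attained iff A is an arithmetic progression.
Enumerate sums a + a' for a ≤ a' (symmetric, so this suffices):
a = -5: -5+-5=-10, -5+-3=-8, -5+-2=-7, -5+2=-3, -5+7=2, -5+8=3, -5+9=4
a = -3: -3+-3=-6, -3+-2=-5, -3+2=-1, -3+7=4, -3+8=5, -3+9=6
a = -2: -2+-2=-4, -2+2=0, -2+7=5, -2+8=6, -2+9=7
a = 2: 2+2=4, 2+7=9, 2+8=10, 2+9=11
a = 7: 7+7=14, 7+8=15, 7+9=16
a = 8: 8+8=16, 8+9=17
a = 9: 9+9=18
Distinct sums: {-10, -8, -7, -6, -5, -4, -3, -1, 0, 2, 3, 4, 5, 6, 7, 9, 10, 11, 14, 15, 16, 17, 18}
|A + A| = 23

|A + A| = 23


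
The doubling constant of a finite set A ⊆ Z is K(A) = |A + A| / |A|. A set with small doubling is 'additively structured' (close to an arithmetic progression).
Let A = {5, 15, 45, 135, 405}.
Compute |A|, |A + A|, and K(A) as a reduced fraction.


|A| = 5.
Compute A + A by enumerating all 25 pairs.
A + A = {10, 20, 30, 50, 60, 90, 140, 150, 180, 270, 410, 420, 450, 540, 810}, so |A + A| = 15.
K = |A + A| / |A| = 15/5 = 3/1 ≈ 3.0000.
Reference: AP of size 5 gives K = 9/5 ≈ 1.8000; a fully generic set of size 5 gives K ≈ 3.0000.

|A| = 5, |A + A| = 15, K = 15/5 = 3/1.


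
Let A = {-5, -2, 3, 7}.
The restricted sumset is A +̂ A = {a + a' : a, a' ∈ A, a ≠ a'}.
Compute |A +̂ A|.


Restricted sumset: A +̂ A = {a + a' : a ∈ A, a' ∈ A, a ≠ a'}.
Equivalently, take A + A and drop any sum 2a that is achievable ONLY as a + a for a ∈ A (i.e. sums representable only with equal summands).
Enumerate pairs (a, a') with a < a' (symmetric, so each unordered pair gives one sum; this covers all a ≠ a'):
  -5 + -2 = -7
  -5 + 3 = -2
  -5 + 7 = 2
  -2 + 3 = 1
  -2 + 7 = 5
  3 + 7 = 10
Collected distinct sums: {-7, -2, 1, 2, 5, 10}
|A +̂ A| = 6
(Reference bound: |A +̂ A| ≥ 2|A| - 3 for |A| ≥ 2, with |A| = 4 giving ≥ 5.)

|A +̂ A| = 6


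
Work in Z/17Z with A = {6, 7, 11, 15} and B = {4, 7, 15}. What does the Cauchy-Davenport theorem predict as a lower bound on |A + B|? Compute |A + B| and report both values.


Cauchy-Davenport: |A + B| ≥ min(p, |A| + |B| - 1) for A, B nonempty in Z/pZ.
|A| = 4, |B| = 3, p = 17.
CD lower bound = min(17, 4 + 3 - 1) = min(17, 6) = 6.
Compute A + B mod 17 directly:
a = 6: 6+4=10, 6+7=13, 6+15=4
a = 7: 7+4=11, 7+7=14, 7+15=5
a = 11: 11+4=15, 11+7=1, 11+15=9
a = 15: 15+4=2, 15+7=5, 15+15=13
A + B = {1, 2, 4, 5, 9, 10, 11, 13, 14, 15}, so |A + B| = 10.
Verify: 10 ≥ 6? Yes ✓.

CD lower bound = 6, actual |A + B| = 10.


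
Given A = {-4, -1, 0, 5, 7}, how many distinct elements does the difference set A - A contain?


A - A = {a - a' : a, a' ∈ A}; |A| = 5.
Bounds: 2|A|-1 ≤ |A - A| ≤ |A|² - |A| + 1, i.e. 9 ≤ |A - A| ≤ 21.
Note: 0 ∈ A - A always (from a - a). The set is symmetric: if d ∈ A - A then -d ∈ A - A.
Enumerate nonzero differences d = a - a' with a > a' (then include -d):
Positive differences: {1, 2, 3, 4, 5, 6, 7, 8, 9, 11}
Full difference set: {0} ∪ (positive diffs) ∪ (negative diffs).
|A - A| = 1 + 2·10 = 21 (matches direct enumeration: 21).

|A - A| = 21
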